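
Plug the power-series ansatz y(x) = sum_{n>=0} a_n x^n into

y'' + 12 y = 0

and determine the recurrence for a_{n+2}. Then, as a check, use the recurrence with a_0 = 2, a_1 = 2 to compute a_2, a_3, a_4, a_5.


Substitute y = sum_n a_n x^n into y'' + (const) y = 0.
y''(x) = sum_{n>=0} (n+2)(n+1) a_{n+2} x^n.
The ODE becomes sum_n [(n+2)(n+1) a_{n+2} + 12 a_n] x^n = 0.
Setting each coefficient to zero gives the recurrence:
  (n+2)(n+1) a_{n+2} + 12 a_n = 0,
  a_{n+2} = -12 / ((n+1)(n+2)) a_n.

Check with a_0 = 2, a_1 = 2 (apply the recurrence for n = 0, 1, 2, 3): a_0 = 2, a_1 = 2, a_2 = -12, a_3 = -4, a_4 = 12, a_5 = 12/5.

a_{n+2} = -12/((n+1)(n+2)) * a_n; check: a_0 = 2, a_1 = 2, a_2 = -12, a_3 = -4, a_4 = 12, a_5 = 12/5


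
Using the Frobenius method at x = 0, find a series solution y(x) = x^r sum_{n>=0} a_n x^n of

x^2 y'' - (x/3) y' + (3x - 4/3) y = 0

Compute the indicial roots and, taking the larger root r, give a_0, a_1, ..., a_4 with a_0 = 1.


Write in Frobenius form y'' + (p(x)/x) y' + (q(x)/x^2) y = 0:
  p(x) = -1/3,  q(x) = 3x - 4/3.
Indicial equation: r(r-1) + (-1/3) r + (-4/3) = 0 -> roots r_1 = 2, r_2 = -2/3.
Take r = r_1 = 2. Let y(x) = x^r sum_{n>=0} a_n x^n with a_0 = 1.
Substitute y = x^r sum a_n x^n and match x^{r+n}. The recurrence is
  D(n) a_n + 3 a_{n-1} = 0,  where D(n) = (r+n)(r+n-1) + (-1/3)(r+n) + (-4/3).
  a_n = -3 / D(n) * a_{n-1}.
Since the indicial polynomial factors as (r - r_1)(r - r_2), D(n) = (r_1 + n - r_1)(r_1 + n - r_2) = n(n + 8/3).
Evaluating step by step (a_0 = 1):
  n = 1: D(1) = 1(1 + 8/3) = 11/3; numerator = -3(1) = -3; a_1 = (-3)/(11/3) = -9/11
  n = 2: D(2) = 2(2 + 8/3) = 28/3; numerator = -3(-9/11) = 27/11; a_2 = (27/11)/(28/3) = 81/308
  n = 3: D(3) = 3(3 + 8/3) = 17; numerator = -3(81/308) = -243/308; a_3 = (-243/308)/(17) = -243/5236
  n = 4: D(4) = 4(4 + 8/3) = 80/3; numerator = -3(-243/5236) = 729/5236; a_4 = (729/5236)/(80/3) = 2187/418880

r = 2; a_0 = 1; a_1 = -9/11; a_2 = 81/308; a_3 = -243/5236; a_4 = 2187/418880


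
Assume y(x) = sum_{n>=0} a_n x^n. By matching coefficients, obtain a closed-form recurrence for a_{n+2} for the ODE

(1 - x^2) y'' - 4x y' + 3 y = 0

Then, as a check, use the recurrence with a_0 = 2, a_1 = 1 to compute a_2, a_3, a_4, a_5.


Substitute y = sum_n a_n x^n.
(1 - 1 x^2) y'' contributes (n+2)(n+1) a_{n+2} - n(n-1) a_n at x^n.
-4 x y'(x) contributes -4 n a_n at x^n.
3 y(x) contributes 3 a_n at x^n.
Matching x^n: (n+2)(n+1) a_{n+2} + (-n(n-1) - 4 n + 3) a_n = 0.
Thus a_{n+2} = (n(n-1) + 4 n - 3) / ((n+1)(n+2)) * a_n.

Check with a_0 = 2, a_1 = 1 (apply the recurrence for n = 0, 1, 2, 3): a_0 = 2, a_1 = 1, a_2 = -3, a_3 = 1/6, a_4 = -7/4, a_5 = 1/8.

a_(n+2) = (n(n-1) + 4 n - 3) / ((n+1)(n+2)) * a_n; check: a_0 = 2, a_1 = 1, a_2 = -3, a_3 = 1/6, a_4 = -7/4, a_5 = 1/8


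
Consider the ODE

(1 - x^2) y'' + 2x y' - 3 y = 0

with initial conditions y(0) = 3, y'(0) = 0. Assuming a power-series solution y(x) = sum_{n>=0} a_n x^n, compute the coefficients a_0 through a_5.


Ansatz: y(x) = sum_{n>=0} a_n x^n, so y'(x) = sum_{n>=1} n a_n x^(n-1) and y''(x) = sum_{n>=2} n(n-1) a_n x^(n-2).
Substitute into P(x) y'' + Q(x) y' + R(x) y = 0 with P(x) = 1 - x^2, Q(x) = 2x, R(x) = -3, and match powers of x.
Initial conditions: a_0 = 3, a_1 = 0.
Setting the coefficient of each power of x to zero and solving order by order (substituting the coefficients already found):
  x^0: 2 a_2 - 3 a_0 = 0  ->  2 a_2 = 3 a_0 = 9  ->  a_2 = 9/2
  x^1: 6 a_3 - a_1 = 0  ->  6 a_3 = a_1 = 0  ->  a_3 = 0
  x^2: 12 a_4 - a_2 = 0  ->  12 a_4 = a_2 = 9/2  ->  a_4 = 3/8
  x^3: 20 a_5 - 3 a_3 = 0  ->  20 a_5 = 3 a_3 = 0  ->  a_5 = 0
Truncated series: y(x) = 3 + (9/2) x^2 + (3/8) x^4 + O(x^6).

a_0 = 3; a_1 = 0; a_2 = 9/2; a_3 = 0; a_4 = 3/8; a_5 = 0


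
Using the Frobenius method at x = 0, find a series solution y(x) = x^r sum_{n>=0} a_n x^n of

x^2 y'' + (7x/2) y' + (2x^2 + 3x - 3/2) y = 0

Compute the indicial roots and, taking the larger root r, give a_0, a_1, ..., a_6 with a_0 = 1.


Write in Frobenius form y'' + (p(x)/x) y' + (q(x)/x^2) y = 0:
  p(x) = 7/2,  q(x) = 2x^2 + 3x - 3/2.
Indicial equation: r(r-1) + (7/2) r + (-3/2) = 0 -> roots r_1 = 1/2, r_2 = -3.
Take r = r_1 = 1/2. Let y(x) = x^r sum_{n>=0} a_n x^n with a_0 = 1.
Substitute y = x^r sum a_n x^n and match x^{r+n}. The recurrence is
  D(n) a_n + 3 a_{n-1} + 2 a_{n-2} = 0,  where D(n) = (r+n)(r+n-1) + (7/2)(r+n) + (-3/2).
  a_n = [-3 a_{n-1} - 2 a_{n-2}] / D(n).
Since the indicial polynomial factors as (r - r_1)(r - r_2), D(n) = (r_1 + n - r_1)(r_1 + n - r_2) = n(n + 7/2).
Evaluating step by step (a_0 = 1):
  n = 1: D(1) = 1(1 + 7/2) = 9/2; numerator = -3(1) = -3; a_1 = (-3)/(9/2) = -2/3
  n = 2: D(2) = 2(2 + 7/2) = 11; numerator = -3(-2/3) - 2(1) = 0; a_2 = (0)/(11) = 0
  n = 3: D(3) = 3(3 + 7/2) = 39/2; numerator = -3(0) - 2(-2/3) = 4/3; a_3 = (4/3)/(39/2) = 8/117
  n = 4: D(4) = 4(4 + 7/2) = 30; numerator = -3(8/117) - 2(0) = -8/39; a_4 = (-8/39)/(30) = -4/585
  n = 5: D(5) = 5(5 + 7/2) = 85/2; numerator = -3(-4/585) - 2(8/117) = -68/585; a_5 = (-68/585)/(85/2) = -8/2925
  n = 6: D(6) = 6(6 + 7/2) = 57; numerator = -3(-8/2925) - 2(-4/585) = 64/2925; a_6 = (64/2925)/(57) = 64/166725

r = 1/2; a_0 = 1; a_1 = -2/3; a_2 = 0; a_3 = 8/117; a_4 = -4/585; a_5 = -8/2925; a_6 = 64/166725


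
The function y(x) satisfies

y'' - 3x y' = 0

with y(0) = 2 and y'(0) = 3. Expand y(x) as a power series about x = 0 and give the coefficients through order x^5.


Ansatz: y(x) = sum_{n>=0} a_n x^n, so y'(x) = sum_{n>=1} n a_n x^(n-1) and y''(x) = sum_{n>=2} n(n-1) a_n x^(n-2).
Substitute into P(x) y'' + Q(x) y' + R(x) y = 0 with P(x) = 1, Q(x) = -3x, R(x) = 0, and match powers of x.
Initial conditions: a_0 = 2, a_1 = 3.
Setting the coefficient of each power of x to zero and solving order by order (substituting the coefficients already found):
  x^0: 2 a_2 = 0  ->  a_2 = 0
  x^1: 6 a_3 - 3 a_1 = 0  ->  6 a_3 = 3 a_1 = 9  ->  a_3 = 3/2
  x^2: 12 a_4 - 6 a_2 = 0  ->  12 a_4 = 6 a_2 = 0  ->  a_4 = 0
  x^3: 20 a_5 - 9 a_3 = 0  ->  20 a_5 = 9 a_3 = 27/2  ->  a_5 = 27/40
Truncated series: y(x) = 2 + 3 x + (3/2) x^3 + (27/40) x^5 + O(x^6).

a_0 = 2; a_1 = 3; a_2 = 0; a_3 = 3/2; a_4 = 0; a_5 = 27/40


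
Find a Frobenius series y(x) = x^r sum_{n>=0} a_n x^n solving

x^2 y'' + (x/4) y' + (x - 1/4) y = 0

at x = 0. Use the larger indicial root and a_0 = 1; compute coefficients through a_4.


Write in Frobenius form y'' + (p(x)/x) y' + (q(x)/x^2) y = 0:
  p(x) = 1/4,  q(x) = x - 1/4.
Indicial equation: r(r-1) + (1/4) r + (-1/4) = 0 -> roots r_1 = 1, r_2 = -1/4.
Take r = r_1 = 1. Let y(x) = x^r sum_{n>=0} a_n x^n with a_0 = 1.
Substitute y = x^r sum a_n x^n and match x^{r+n}. The recurrence is
  D(n) a_n + 1 a_{n-1} = 0,  where D(n) = (r+n)(r+n-1) + (1/4)(r+n) + (-1/4).
  a_n = -1 / D(n) * a_{n-1}.
Since the indicial polynomial factors as (r - r_1)(r - r_2), D(n) = (r_1 + n - r_1)(r_1 + n - r_2) = n(n + 5/4).
Evaluating step by step (a_0 = 1):
  n = 1: D(1) = 1(1 + 5/4) = 9/4; numerator = -1(1) = -1; a_1 = (-1)/(9/4) = -4/9
  n = 2: D(2) = 2(2 + 5/4) = 13/2; numerator = -1(-4/9) = 4/9; a_2 = (4/9)/(13/2) = 8/117
  n = 3: D(3) = 3(3 + 5/4) = 51/4; numerator = -1(8/117) = -8/117; a_3 = (-8/117)/(51/4) = -32/5967
  n = 4: D(4) = 4(4 + 5/4) = 21; numerator = -1(-32/5967) = 32/5967; a_4 = (32/5967)/(21) = 32/125307

r = 1; a_0 = 1; a_1 = -4/9; a_2 = 8/117; a_3 = -32/5967; a_4 = 32/125307


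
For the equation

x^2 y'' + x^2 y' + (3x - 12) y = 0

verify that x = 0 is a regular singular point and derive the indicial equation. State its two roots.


Divide by x^2 to reach normal form y'' + P_1(x) y' + P_2(x) y = 0 with P_1(x) = 1 and P_2(x) = 3/x - 12/x^2.
x = 0 is a singular point because the y-coefficient 3/x - 12/x^2 has a pole at x = 0.
It is a regular singular point because x P_1(x) = p(x) = x and x^2 P_2(x) = q(x) = 3x - 12 are polynomials, hence analytic at x = 0.
p(0) = 0,  q(0) = -12.
Indicial equation: r(r-1) + p(0) r + q(0) = 0, i.e. r^2 + (p(0) - 1) r + q(0) = 0, i.e. r^2 - 1 r - 12 = 0.
Discriminant: (-1)^2 - 4(-12) = 49, so r = (1 ± 7)/2.
Solving: r_1 = 4, r_2 = -3.

indicial: r^2 - 1 r - 12 = 0; roots r_1 = 4, r_2 = -3


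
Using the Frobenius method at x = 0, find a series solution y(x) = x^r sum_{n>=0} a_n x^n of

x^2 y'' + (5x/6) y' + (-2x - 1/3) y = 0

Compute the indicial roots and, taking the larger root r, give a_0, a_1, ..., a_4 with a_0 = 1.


Write in Frobenius form y'' + (p(x)/x) y' + (q(x)/x^2) y = 0:
  p(x) = 5/6,  q(x) = -2x - 1/3.
Indicial equation: r(r-1) + (5/6) r + (-1/3) = 0 -> roots r_1 = 2/3, r_2 = -1/2.
Take r = r_1 = 2/3. Let y(x) = x^r sum_{n>=0} a_n x^n with a_0 = 1.
Substitute y = x^r sum a_n x^n and match x^{r+n}. The recurrence is
  D(n) a_n - 2 a_{n-1} = 0,  where D(n) = (r+n)(r+n-1) + (5/6)(r+n) + (-1/3).
  a_n = 2 / D(n) * a_{n-1}.
Since the indicial polynomial factors as (r - r_1)(r - r_2), D(n) = (r_1 + n - r_1)(r_1 + n - r_2) = n(n + 7/6).
Evaluating step by step (a_0 = 1):
  n = 1: D(1) = 1(1 + 7/6) = 13/6; numerator = 2(1) = 2; a_1 = (2)/(13/6) = 12/13
  n = 2: D(2) = 2(2 + 7/6) = 19/3; numerator = 2(12/13) = 24/13; a_2 = (24/13)/(19/3) = 72/247
  n = 3: D(3) = 3(3 + 7/6) = 25/2; numerator = 2(72/247) = 144/247; a_3 = (144/247)/(25/2) = 288/6175
  n = 4: D(4) = 4(4 + 7/6) = 62/3; numerator = 2(288/6175) = 576/6175; a_4 = (576/6175)/(62/3) = 864/191425

r = 2/3; a_0 = 1; a_1 = 12/13; a_2 = 72/247; a_3 = 288/6175; a_4 = 864/191425


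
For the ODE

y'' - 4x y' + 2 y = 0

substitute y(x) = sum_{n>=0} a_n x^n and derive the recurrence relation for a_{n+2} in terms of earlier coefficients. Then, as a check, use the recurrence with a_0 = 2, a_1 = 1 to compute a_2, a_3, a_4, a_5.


Substitute y = sum_n a_n x^n.
y''(x) has coefficient (n+2)(n+1) a_{n+2} at x^n;
-4 x y'(x) has coefficient -4 n a_n at x^n (shift);
2 y(x) has coefficient 2 a_n at x^n.
Matching x^n: (n+2)(n+1) a_{n+2} + (-4n + 2) a_n = 0.
Thus a_{n+2} = (4n - 2) / ((n+1)(n+2)) * a_n.

Check with a_0 = 2, a_1 = 1 (apply the recurrence for n = 0, 1, 2, 3): a_0 = 2, a_1 = 1, a_2 = -2, a_3 = 1/3, a_4 = -1, a_5 = 1/6.

a_(n+2) = (4n - 2) / ((n+1)(n+2)) * a_n; check: a_0 = 2, a_1 = 1, a_2 = -2, a_3 = 1/3, a_4 = -1, a_5 = 1/6


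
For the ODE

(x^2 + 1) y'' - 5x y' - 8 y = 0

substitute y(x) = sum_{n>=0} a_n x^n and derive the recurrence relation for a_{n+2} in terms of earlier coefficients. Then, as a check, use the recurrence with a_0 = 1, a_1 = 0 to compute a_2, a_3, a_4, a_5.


Substitute y = sum_n a_n x^n.
(1 + 1 x^2) y'' contributes (n+2)(n+1) a_{n+2} + n(n-1) a_n at x^n.
-5 x y'(x) contributes -5 n a_n at x^n.
-8 y(x) contributes -8 a_n at x^n.
Matching x^n: (n+2)(n+1) a_{n+2} + (n(n-1) - 5 n - 8) a_n = 0.
Thus a_{n+2} = (-n(n-1) + 5 n + 8) / ((n+1)(n+2)) * a_n.

Check with a_0 = 1, a_1 = 0 (apply the recurrence for n = 0, 1, 2, 3): a_0 = 1, a_1 = 0, a_2 = 4, a_3 = 0, a_4 = 16/3, a_5 = 0.

a_(n+2) = (-n(n-1) + 5 n + 8) / ((n+1)(n+2)) * a_n; check: a_0 = 1, a_1 = 0, a_2 = 4, a_3 = 0, a_4 = 16/3, a_5 = 0


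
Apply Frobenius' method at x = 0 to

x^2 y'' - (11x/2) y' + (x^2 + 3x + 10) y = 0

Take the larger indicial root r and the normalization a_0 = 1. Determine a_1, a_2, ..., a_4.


Write in Frobenius form y'' + (p(x)/x) y' + (q(x)/x^2) y = 0:
  p(x) = -11/2,  q(x) = x^2 + 3x + 10.
Indicial equation: r(r-1) + (-11/2) r + (10) = 0 -> roots r_1 = 4, r_2 = 5/2.
Take r = r_1 = 4. Let y(x) = x^r sum_{n>=0} a_n x^n with a_0 = 1.
Substitute y = x^r sum a_n x^n and match x^{r+n}. The recurrence is
  D(n) a_n + 3 a_{n-1} + 1 a_{n-2} = 0,  where D(n) = (r+n)(r+n-1) + (-11/2)(r+n) + (10).
  a_n = [-3 a_{n-1} - 1 a_{n-2}] / D(n).
Since the indicial polynomial factors as (r - r_1)(r - r_2), D(n) = (r_1 + n - r_1)(r_1 + n - r_2) = n(n + 3/2).
Evaluating step by step (a_0 = 1):
  n = 1: D(1) = 1(1 + 3/2) = 5/2; numerator = -3(1) = -3; a_1 = (-3)/(5/2) = -6/5
  n = 2: D(2) = 2(2 + 3/2) = 7; numerator = -3(-6/5) - 1(1) = 13/5; a_2 = (13/5)/(7) = 13/35
  n = 3: D(3) = 3(3 + 3/2) = 27/2; numerator = -3(13/35) - 1(-6/5) = 3/35; a_3 = (3/35)/(27/2) = 2/315
  n = 4: D(4) = 4(4 + 3/2) = 22; numerator = -3(2/315) - 1(13/35) = -41/105; a_4 = (-41/105)/(22) = -41/2310

r = 4; a_0 = 1; a_1 = -6/5; a_2 = 13/35; a_3 = 2/315; a_4 = -41/2310


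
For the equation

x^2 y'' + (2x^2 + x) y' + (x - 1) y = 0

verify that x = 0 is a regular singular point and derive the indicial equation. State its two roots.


Divide by x^2 to reach normal form y'' + P_1(x) y' + P_2(x) y = 0 with P_1(x) = 2 + 1/x and P_2(x) = 1/x - 1/x^2.
x = 0 is a singular point because the y'-coefficient 2 + 1/x has a pole at x = 0 and the y-coefficient 1/x - 1/x^2 has a pole at x = 0.
It is a regular singular point because x P_1(x) = p(x) = 2x + 1 and x^2 P_2(x) = q(x) = x - 1 are polynomials, hence analytic at x = 0.
p(0) = 1,  q(0) = -1.
Indicial equation: r(r-1) + p(0) r + q(0) = 0, i.e. r^2 + (p(0) - 1) r + q(0) = 0, i.e. r^2 - 1 = 0.
Discriminant: (0)^2 - 4(-1) = 4, so r = (0 ± 2)/2.
Solving: r_1 = 1, r_2 = -1.

indicial: r^2 - 1 = 0; roots r_1 = 1, r_2 = -1


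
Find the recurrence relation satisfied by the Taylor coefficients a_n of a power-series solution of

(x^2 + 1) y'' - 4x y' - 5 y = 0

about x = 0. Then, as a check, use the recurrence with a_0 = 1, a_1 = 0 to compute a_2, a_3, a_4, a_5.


Substitute y = sum_n a_n x^n.
(1 + 1 x^2) y'' contributes (n+2)(n+1) a_{n+2} + n(n-1) a_n at x^n.
-4 x y'(x) contributes -4 n a_n at x^n.
-5 y(x) contributes -5 a_n at x^n.
Matching x^n: (n+2)(n+1) a_{n+2} + (n(n-1) - 4 n - 5) a_n = 0.
Thus a_{n+2} = (-n(n-1) + 4 n + 5) / ((n+1)(n+2)) * a_n.

Check with a_0 = 1, a_1 = 0 (apply the recurrence for n = 0, 1, 2, 3): a_0 = 1, a_1 = 0, a_2 = 5/2, a_3 = 0, a_4 = 55/24, a_5 = 0.

a_(n+2) = (-n(n-1) + 4 n + 5) / ((n+1)(n+2)) * a_n; check: a_0 = 1, a_1 = 0, a_2 = 5/2, a_3 = 0, a_4 = 55/24, a_5 = 0


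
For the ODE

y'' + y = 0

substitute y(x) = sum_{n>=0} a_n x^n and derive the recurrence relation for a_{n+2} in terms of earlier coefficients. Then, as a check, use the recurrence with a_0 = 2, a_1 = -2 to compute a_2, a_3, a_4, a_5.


Substitute y = sum_n a_n x^n into y'' + (const) y = 0.
y''(x) = sum_{n>=0} (n+2)(n+1) a_{n+2} x^n.
The ODE becomes sum_n [(n+2)(n+1) a_{n+2} + 1 a_n] x^n = 0.
Setting each coefficient to zero gives the recurrence:
  (n+2)(n+1) a_{n+2} + 1 a_n = 0,
  a_{n+2} = -1 / ((n+1)(n+2)) a_n.

Check with a_0 = 2, a_1 = -2 (apply the recurrence for n = 0, 1, 2, 3): a_0 = 2, a_1 = -2, a_2 = -1, a_3 = 1/3, a_4 = 1/12, a_5 = -1/60.

a_{n+2} = -1/((n+1)(n+2)) * a_n; check: a_0 = 2, a_1 = -2, a_2 = -1, a_3 = 1/3, a_4 = 1/12, a_5 = -1/60


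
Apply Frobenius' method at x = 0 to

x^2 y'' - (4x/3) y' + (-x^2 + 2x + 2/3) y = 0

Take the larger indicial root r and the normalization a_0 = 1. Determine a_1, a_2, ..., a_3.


Write in Frobenius form y'' + (p(x)/x) y' + (q(x)/x^2) y = 0:
  p(x) = -4/3,  q(x) = -x^2 + 2x + 2/3.
Indicial equation: r(r-1) + (-4/3) r + (2/3) = 0 -> roots r_1 = 2, r_2 = 1/3.
Take r = r_1 = 2. Let y(x) = x^r sum_{n>=0} a_n x^n with a_0 = 1.
Substitute y = x^r sum a_n x^n and match x^{r+n}. The recurrence is
  D(n) a_n + 2 a_{n-1} - 1 a_{n-2} = 0,  where D(n) = (r+n)(r+n-1) + (-4/3)(r+n) + (2/3).
  a_n = [-2 a_{n-1} + 1 a_{n-2}] / D(n).
Since the indicial polynomial factors as (r - r_1)(r - r_2), D(n) = (r_1 + n - r_1)(r_1 + n - r_2) = n(n + 5/3).
Evaluating step by step (a_0 = 1):
  n = 1: D(1) = 1(1 + 5/3) = 8/3; numerator = -2(1) = -2; a_1 = (-2)/(8/3) = -3/4
  n = 2: D(2) = 2(2 + 5/3) = 22/3; numerator = -2(-3/4) + 1(1) = 5/2; a_2 = (5/2)/(22/3) = 15/44
  n = 3: D(3) = 3(3 + 5/3) = 14; numerator = -2(15/44) + 1(-3/4) = -63/44; a_3 = (-63/44)/(14) = -9/88

r = 2; a_0 = 1; a_1 = -3/4; a_2 = 15/44; a_3 = -9/88


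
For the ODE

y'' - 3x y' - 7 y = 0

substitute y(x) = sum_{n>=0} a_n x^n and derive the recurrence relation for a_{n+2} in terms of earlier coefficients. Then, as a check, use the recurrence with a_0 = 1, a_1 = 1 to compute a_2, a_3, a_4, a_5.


Substitute y = sum_n a_n x^n.
y''(x) has coefficient (n+2)(n+1) a_{n+2} at x^n;
-3 x y'(x) has coefficient -3 n a_n at x^n (shift);
-7 y(x) has coefficient -7 a_n at x^n.
Matching x^n: (n+2)(n+1) a_{n+2} + (-3n - 7) a_n = 0.
Thus a_{n+2} = (3n + 7) / ((n+1)(n+2)) * a_n.

Check with a_0 = 1, a_1 = 1 (apply the recurrence for n = 0, 1, 2, 3): a_0 = 1, a_1 = 1, a_2 = 7/2, a_3 = 5/3, a_4 = 91/24, a_5 = 4/3.

a_(n+2) = (3n + 7) / ((n+1)(n+2)) * a_n; check: a_0 = 1, a_1 = 1, a_2 = 7/2, a_3 = 5/3, a_4 = 91/24, a_5 = 4/3


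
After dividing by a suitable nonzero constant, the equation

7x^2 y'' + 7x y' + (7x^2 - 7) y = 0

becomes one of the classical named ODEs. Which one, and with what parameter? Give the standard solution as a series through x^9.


All three coefficients share the factor 7; dividing through by 7 gives  x^2 y'' + x y' + (x^2 - 1) y = 0.
This matches the Bessel equation x^2 y'' + x y' + (x^2 - nu^2) y = 0 with nu^2 = 1, so nu = 1; the solution bounded at x = 0 is J_1(x).
Frobenius at x = 0: indicial roots ±nu; for r = nu the recurrence k(k + 2nu) c_k = -c_{k-2} gives the standard series J_nu(x) = sum_{k>=0} (-1)^k / (k! (k+nu)!) (x/2)^(2k+nu). Evaluate the first 5 terms:
  k = 0: (-1)^0 / (0! * 1! * 2^1) x^1 = 1/(1*1*2) x^1 = (1/2) x^1
  k = 1: (-1)^1 / (1! * 2! * 2^3) x^3 = -1/(1*2*8) x^3 = (-1/16) x^3
  k = 2: (-1)^2 / (2! * 3! * 2^5) x^5 = 1/(2*6*32) x^5 = (1/384) x^5
  k = 3: (-1)^3 / (3! * 4! * 2^7) x^7 = -1/(6*24*128) x^7 = (-1/18432) x^7
  k = 4: (-1)^4 / (4! * 5! * 2^9) x^9 = 1/(24*120*512) x^9 = (1/1474560) x^9
Hence J_1(x) = x^9/1474560 - x^7/18432 + x^5/384 - x^3/16 + x/2 + ....

J_1(x); series = x^9/1474560 - x^7/18432 + x^5/384 - x^3/16 + x/2


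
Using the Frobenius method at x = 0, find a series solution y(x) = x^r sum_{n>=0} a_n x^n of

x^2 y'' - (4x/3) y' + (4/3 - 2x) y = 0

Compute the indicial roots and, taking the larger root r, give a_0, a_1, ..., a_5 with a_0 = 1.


Write in Frobenius form y'' + (p(x)/x) y' + (q(x)/x^2) y = 0:
  p(x) = -4/3,  q(x) = 4/3 - 2x.
Indicial equation: r(r-1) + (-4/3) r + (4/3) = 0 -> roots r_1 = 4/3, r_2 = 1.
Take r = r_1 = 4/3. Let y(x) = x^r sum_{n>=0} a_n x^n with a_0 = 1.
Substitute y = x^r sum a_n x^n and match x^{r+n}. The recurrence is
  D(n) a_n - 2 a_{n-1} = 0,  where D(n) = (r+n)(r+n-1) + (-4/3)(r+n) + (4/3).
  a_n = 2 / D(n) * a_{n-1}.
Since the indicial polynomial factors as (r - r_1)(r - r_2), D(n) = (r_1 + n - r_1)(r_1 + n - r_2) = n(n + 1/3).
Evaluating step by step (a_0 = 1):
  n = 1: D(1) = 1(1 + 1/3) = 4/3; numerator = 2(1) = 2; a_1 = (2)/(4/3) = 3/2
  n = 2: D(2) = 2(2 + 1/3) = 14/3; numerator = 2(3/2) = 3; a_2 = (3)/(14/3) = 9/14
  n = 3: D(3) = 3(3 + 1/3) = 10; numerator = 2(9/14) = 9/7; a_3 = (9/7)/(10) = 9/70
  n = 4: D(4) = 4(4 + 1/3) = 52/3; numerator = 2(9/70) = 9/35; a_4 = (9/35)/(52/3) = 27/1820
  n = 5: D(5) = 5(5 + 1/3) = 80/3; numerator = 2(27/1820) = 27/910; a_5 = (27/910)/(80/3) = 81/72800

r = 4/3; a_0 = 1; a_1 = 3/2; a_2 = 9/14; a_3 = 9/70; a_4 = 27/1820; a_5 = 81/72800


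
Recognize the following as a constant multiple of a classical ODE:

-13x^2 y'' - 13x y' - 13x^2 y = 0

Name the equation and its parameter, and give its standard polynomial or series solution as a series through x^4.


All three coefficients share the factor -13; dividing through by -13 gives  x^2 y'' + x y' + x^2 y = 0.
This matches the Bessel equation x^2 y'' + x y' + (x^2 - nu^2) y = 0 with nu^2 = 0, so nu = 0; the solution bounded at x = 0 is J_0(x).
Frobenius at x = 0: indicial roots ±nu; for r = nu the recurrence k(k + 2nu) c_k = -c_{k-2} gives the standard series J_nu(x) = sum_{k>=0} (-1)^k / (k! (k+nu)!) (x/2)^(2k+nu). Evaluate the first 3 terms:
  k = 0: (-1)^0 / (0! * 0! * 2^0) x^0 = 1/(1*1*1) x^0 = (1) x^0
  k = 1: (-1)^1 / (1! * 1! * 2^2) x^2 = -1/(1*1*4) x^2 = (-1/4) x^2
  k = 2: (-1)^2 / (2! * 2! * 2^4) x^4 = 1/(2*2*16) x^4 = (1/64) x^4
Hence J_0(x) = x^4/64 - x^2/4 + 1 + ....

J_0(x); series = x^4/64 - x^2/4 + 1


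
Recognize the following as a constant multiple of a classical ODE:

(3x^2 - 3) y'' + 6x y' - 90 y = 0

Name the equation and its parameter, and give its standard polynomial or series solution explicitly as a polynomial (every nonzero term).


All three coefficients share the factor -3; dividing through by -3 gives  (1 - x^2) y'' - 2x y' + 30 y = 0.
This matches the Legendre equation (1 - x^2) y'' - 2x y' + n(n+1) y = 0 (note the -2x y' term) with n(n+1) = 30, so n = 5; the polynomial solution is P_5(x).
With y = sum_k a_k x^k, matching x^k gives (k+2)(k+1) a_{k+2} = [k(k+1) - n(n+1)] a_k = (k - 5)(k + 6) a_k. The right side vanishes at k = 5, so the series with the parity of 5 terminates at degree 5.
Standard normalization (P_n(1) = 1): leading coefficient (2n)!/(2^n (n!)^2) = 3628800/(32*14400) = 63/8, so a_5 = 63/8. Work downward with a_k = (k+1)(k+2) a_{k+2} / ((k - 5)(k + 6)):
  a_3 = (4)(5)(63/8) / ((3 - 5)(3 + 6)) = (315/2)/(-18) = -35/4
  a_1 = (2)(3)(-35/4) / ((1 - 5)(1 + 6)) = (-105/2)/(-28) = 15/8
Hence P_5(x) = 63 x^5/8 - 35 x^3/4 + 15 x/8.

P_5(x); series = 63 x^5/8 - 35 x^3/4 + 15 x/8


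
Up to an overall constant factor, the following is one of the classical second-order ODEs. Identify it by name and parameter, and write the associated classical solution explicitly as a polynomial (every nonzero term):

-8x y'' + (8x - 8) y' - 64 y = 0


All three coefficients share the factor -8; dividing through by -8 gives  x y'' + (1 - x) y' + 8 y = 0.
This matches the Laguerre equation x y'' + (1 - x) y' + n y = 0 with n = 8; the polynomial solution is L_8(x).
With y = sum_k a_k x^k, matching x^k gives (k+1)k a_{k+1} + (k+1) a_{k+1} - k a_k + n a_k = 0, i.e. (k+1)^2 a_{k+1} = (k - n) a_k = (k - 8) a_k. The right side vanishes at k = 8, so the series terminates at degree 8.
Standard normalization L_n(0) = 1 gives a_0 = 1. Work upward with a_{k+1} = (k - 8) a_k / (k+1)^2:
  a_1 = (0 - 8)(1) / 1^2 = -8/1 = -8
  a_2 = (1 - 8)(-8) / 2^2 = 56/4 = 14
  a_3 = (2 - 8)(14) / 3^2 = -84/9 = -28/3
  a_4 = (3 - 8)(-28/3) / 4^2 = (140/3)/16 = 35/12
  a_5 = (4 - 8)(35/12) / 5^2 = (-35/3)/25 = -7/15
  a_6 = (5 - 8)(-7/15) / 6^2 = (7/5)/36 = 7/180
  a_7 = (6 - 8)(7/180) / 7^2 = (-7/90)/49 = -1/630
  a_8 = (7 - 8)(-1/630) / 8^2 = (1/630)/64 = 1/40320
Hence L_8(x) = x^8/40320 - x^7/630 + 7 x^6/180 - 7 x^5/15 + 35 x^4/12 - 28 x^3/3 + 14 x^2 - 8 x + 1.

L_8(x); series = x^8/40320 - x^7/630 + 7 x^6/180 - 7 x^5/15 + 35 x^4/12 - 28 x^3/3 + 14 x^2 - 8 x + 1


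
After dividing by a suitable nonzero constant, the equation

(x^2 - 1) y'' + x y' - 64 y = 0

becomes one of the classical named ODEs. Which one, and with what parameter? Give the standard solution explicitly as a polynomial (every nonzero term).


All three coefficients share the factor -1; dividing through by -1 gives  (1 - x^2) y'' - x y' + 64 y = 0.
This matches the Chebyshev equation (1 - x^2) y'' - x y' + n^2 y = 0 (note the -x y' term, not -2x y') with n^2 = 64, so n = 8; the polynomial solution is T_8(x).
With y = sum_k a_k x^k, matching x^k gives (k+2)(k+1) a_{k+2} = (k^2 - n^2) a_k = (k - 8)(k + 8) a_k. The right side vanishes at k = 8, so the series with the parity of 8 terminates at degree 8.
Standard normalization: leading coefficient of T_n is 2^(n-1), so a_8 = 2^7 = 128. Work downward with a_k = (k+1)(k+2) a_{k+2} / ((k - 8)(k + 8)):
  a_6 = (7)(8)(128) / ((6 - 8)(6 + 8)) = 7168/(-28) = -256
  a_4 = (5)(6)(-256) / ((4 - 8)(4 + 8)) = -7680/(-48) = 160
  a_2 = (3)(4)(160) / ((2 - 8)(2 + 8)) = 1920/(-60) = -32
  a_0 = (1)(2)(-32) / ((0 - 8)(0 + 8)) = -64/(-64) = 1
Hence T_8(x) = 128 x^8 - 256 x^6 + 160 x^4 - 32 x^2 + 1.

T_8(x); series = 128 x^8 - 256 x^6 + 160 x^4 - 32 x^2 + 1


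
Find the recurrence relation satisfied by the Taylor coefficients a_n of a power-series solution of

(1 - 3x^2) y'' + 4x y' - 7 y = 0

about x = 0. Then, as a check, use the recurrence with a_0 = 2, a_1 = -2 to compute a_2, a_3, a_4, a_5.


Substitute y = sum_n a_n x^n.
(1 - 3 x^2) y'' contributes (n+2)(n+1) a_{n+2} - 3 n(n-1) a_n at x^n.
4 x y'(x) contributes 4 n a_n at x^n.
-7 y(x) contributes -7 a_n at x^n.
Matching x^n: (n+2)(n+1) a_{n+2} + (-3 n(n-1) + 4 n - 7) a_n = 0.
Thus a_{n+2} = (3 n(n-1) - 4 n + 7) / ((n+1)(n+2)) * a_n.

Check with a_0 = 2, a_1 = -2 (apply the recurrence for n = 0, 1, 2, 3): a_0 = 2, a_1 = -2, a_2 = 7, a_3 = -1, a_4 = 35/12, a_5 = -13/20.

a_(n+2) = (3 n(n-1) - 4 n + 7) / ((n+1)(n+2)) * a_n; check: a_0 = 2, a_1 = -2, a_2 = 7, a_3 = -1, a_4 = 35/12, a_5 = -13/20


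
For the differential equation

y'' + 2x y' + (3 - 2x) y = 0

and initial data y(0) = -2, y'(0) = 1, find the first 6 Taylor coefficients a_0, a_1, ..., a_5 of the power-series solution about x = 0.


Ansatz: y(x) = sum_{n>=0} a_n x^n, so y'(x) = sum_{n>=1} n a_n x^(n-1) and y''(x) = sum_{n>=2} n(n-1) a_n x^(n-2).
Substitute into P(x) y'' + Q(x) y' + R(x) y = 0 with P(x) = 1, Q(x) = 2x, R(x) = 3 - 2x, and match powers of x.
Initial conditions: a_0 = -2, a_1 = 1.
Setting the coefficient of each power of x to zero and solving order by order (substituting the coefficients already found):
  x^0: 2 a_2 + 3 a_0 = 0  ->  2 a_2 = -3 a_0 = 6  ->  a_2 = 3
  x^1: 6 a_3 + 5 a_1 - 2 a_0 = 0  ->  6 a_3 = -5 a_1 + 2 a_0 = -9  ->  a_3 = -3/2
  x^2: 12 a_4 + 7 a_2 - 2 a_1 = 0  ->  12 a_4 = -7 a_2 + 2 a_1 = -19  ->  a_4 = -19/12
  x^3: 20 a_5 + 9 a_3 - 2 a_2 = 0  ->  20 a_5 = -9 a_3 + 2 a_2 = 39/2  ->  a_5 = 39/40
Truncated series: y(x) = -2 + x + 3 x^2 - (3/2) x^3 - (19/12) x^4 + (39/40) x^5 + O(x^6).

a_0 = -2; a_1 = 1; a_2 = 3; a_3 = -3/2; a_4 = -19/12; a_5 = 39/40


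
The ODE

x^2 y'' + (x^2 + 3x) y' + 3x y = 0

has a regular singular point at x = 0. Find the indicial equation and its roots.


Divide by x^2 to reach normal form y'' + P_1(x) y' + P_2(x) y = 0 with P_1(x) = 1 + 3/x and P_2(x) = 3/x.
x = 0 is a singular point because the y'-coefficient 1 + 3/x has a pole at x = 0 and the y-coefficient 3/x has a pole at x = 0.
It is a regular singular point because x P_1(x) = p(x) = x + 3 and x^2 P_2(x) = q(x) = 3x are polynomials, hence analytic at x = 0.
p(0) = 3,  q(0) = 0.
Indicial equation: r(r-1) + p(0) r + q(0) = 0, i.e. r^2 + (p(0) - 1) r + q(0) = 0, i.e. r^2 + 2 r = 0.
Discriminant: (2)^2 - 4(0) = 4, so r = (-2 ± 2)/2.
Solving: r_1 = 0, r_2 = -2.

indicial: r^2 + 2 r = 0; roots r_1 = 0, r_2 = -2


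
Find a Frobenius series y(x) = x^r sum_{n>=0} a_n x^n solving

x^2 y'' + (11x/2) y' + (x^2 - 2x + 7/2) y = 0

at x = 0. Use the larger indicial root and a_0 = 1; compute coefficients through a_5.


Write in Frobenius form y'' + (p(x)/x) y' + (q(x)/x^2) y = 0:
  p(x) = 11/2,  q(x) = x^2 - 2x + 7/2.
Indicial equation: r(r-1) + (11/2) r + (7/2) = 0 -> roots r_1 = -1, r_2 = -7/2.
Take r = r_1 = -1. Let y(x) = x^r sum_{n>=0} a_n x^n with a_0 = 1.
Substitute y = x^r sum a_n x^n and match x^{r+n}. The recurrence is
  D(n) a_n - 2 a_{n-1} + 1 a_{n-2} = 0,  where D(n) = (r+n)(r+n-1) + (11/2)(r+n) + (7/2).
  a_n = [2 a_{n-1} - 1 a_{n-2}] / D(n).
Since the indicial polynomial factors as (r - r_1)(r - r_2), D(n) = (r_1 + n - r_1)(r_1 + n - r_2) = n(n + 5/2).
Evaluating step by step (a_0 = 1):
  n = 1: D(1) = 1(1 + 5/2) = 7/2; numerator = 2(1) = 2; a_1 = (2)/(7/2) = 4/7
  n = 2: D(2) = 2(2 + 5/2) = 9; numerator = 2(4/7) - 1(1) = 1/7; a_2 = (1/7)/(9) = 1/63
  n = 3: D(3) = 3(3 + 5/2) = 33/2; numerator = 2(1/63) - 1(4/7) = -34/63; a_3 = (-34/63)/(33/2) = -68/2079
  n = 4: D(4) = 4(4 + 5/2) = 26; numerator = 2(-68/2079) - 1(1/63) = -169/2079; a_4 = (-169/2079)/(26) = -13/4158
  n = 5: D(5) = 5(5 + 5/2) = 75/2; numerator = 2(-13/4158) - 1(-68/2079) = 5/189; a_5 = (5/189)/(75/2) = 2/2835

r = -1; a_0 = 1; a_1 = 4/7; a_2 = 1/63; a_3 = -68/2079; a_4 = -13/4158; a_5 = 2/2835


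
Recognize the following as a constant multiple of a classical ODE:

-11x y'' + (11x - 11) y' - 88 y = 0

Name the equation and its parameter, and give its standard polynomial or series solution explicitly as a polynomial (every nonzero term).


All three coefficients share the factor -11; dividing through by -11 gives  x y'' + (1 - x) y' + 8 y = 0.
This matches the Laguerre equation x y'' + (1 - x) y' + n y = 0 with n = 8; the polynomial solution is L_8(x).
With y = sum_k a_k x^k, matching x^k gives (k+1)k a_{k+1} + (k+1) a_{k+1} - k a_k + n a_k = 0, i.e. (k+1)^2 a_{k+1} = (k - n) a_k = (k - 8) a_k. The right side vanishes at k = 8, so the series terminates at degree 8.
Standard normalization L_n(0) = 1 gives a_0 = 1. Work upward with a_{k+1} = (k - 8) a_k / (k+1)^2:
  a_1 = (0 - 8)(1) / 1^2 = -8/1 = -8
  a_2 = (1 - 8)(-8) / 2^2 = 56/4 = 14
  a_3 = (2 - 8)(14) / 3^2 = -84/9 = -28/3
  a_4 = (3 - 8)(-28/3) / 4^2 = (140/3)/16 = 35/12
  a_5 = (4 - 8)(35/12) / 5^2 = (-35/3)/25 = -7/15
  a_6 = (5 - 8)(-7/15) / 6^2 = (7/5)/36 = 7/180
  a_7 = (6 - 8)(7/180) / 7^2 = (-7/90)/49 = -1/630
  a_8 = (7 - 8)(-1/630) / 8^2 = (1/630)/64 = 1/40320
Hence L_8(x) = x^8/40320 - x^7/630 + 7 x^6/180 - 7 x^5/15 + 35 x^4/12 - 28 x^3/3 + 14 x^2 - 8 x + 1.

L_8(x); series = x^8/40320 - x^7/630 + 7 x^6/180 - 7 x^5/15 + 35 x^4/12 - 28 x^3/3 + 14 x^2 - 8 x + 1


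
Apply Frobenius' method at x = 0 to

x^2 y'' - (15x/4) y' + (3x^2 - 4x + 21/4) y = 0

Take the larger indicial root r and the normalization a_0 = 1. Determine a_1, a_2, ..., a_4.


Write in Frobenius form y'' + (p(x)/x) y' + (q(x)/x^2) y = 0:
  p(x) = -15/4,  q(x) = 3x^2 - 4x + 21/4.
Indicial equation: r(r-1) + (-15/4) r + (21/4) = 0 -> roots r_1 = 3, r_2 = 7/4.
Take r = r_1 = 3. Let y(x) = x^r sum_{n>=0} a_n x^n with a_0 = 1.
Substitute y = x^r sum a_n x^n and match x^{r+n}. The recurrence is
  D(n) a_n - 4 a_{n-1} + 3 a_{n-2} = 0,  where D(n) = (r+n)(r+n-1) + (-15/4)(r+n) + (21/4).
  a_n = [4 a_{n-1} - 3 a_{n-2}] / D(n).
Since the indicial polynomial factors as (r - r_1)(r - r_2), D(n) = (r_1 + n - r_1)(r_1 + n - r_2) = n(n + 5/4).
Evaluating step by step (a_0 = 1):
  n = 1: D(1) = 1(1 + 5/4) = 9/4; numerator = 4(1) = 4; a_1 = (4)/(9/4) = 16/9
  n = 2: D(2) = 2(2 + 5/4) = 13/2; numerator = 4(16/9) - 3(1) = 37/9; a_2 = (37/9)/(13/2) = 74/117
  n = 3: D(3) = 3(3 + 5/4) = 51/4; numerator = 4(74/117) - 3(16/9) = -328/117; a_3 = (-328/117)/(51/4) = -1312/5967
  n = 4: D(4) = 4(4 + 5/4) = 21; numerator = 4(-1312/5967) - 3(74/117) = -16570/5967; a_4 = (-16570/5967)/(21) = -16570/125307

r = 3; a_0 = 1; a_1 = 16/9; a_2 = 74/117; a_3 = -1312/5967; a_4 = -16570/125307


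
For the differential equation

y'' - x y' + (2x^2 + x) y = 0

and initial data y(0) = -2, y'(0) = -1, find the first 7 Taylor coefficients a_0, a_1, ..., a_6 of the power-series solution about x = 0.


Ansatz: y(x) = sum_{n>=0} a_n x^n, so y'(x) = sum_{n>=1} n a_n x^(n-1) and y''(x) = sum_{n>=2} n(n-1) a_n x^(n-2).
Substitute into P(x) y'' + Q(x) y' + R(x) y = 0 with P(x) = 1, Q(x) = -x, R(x) = 2x^2 + x, and match powers of x.
Initial conditions: a_0 = -2, a_1 = -1.
Setting the coefficient of each power of x to zero and solving order by order (substituting the coefficients already found):
  x^0: 2 a_2 = 0  ->  a_2 = 0
  x^1: 6 a_3 - a_1 + a_0 = 0  ->  6 a_3 = a_1 - a_0 = 1  ->  a_3 = 1/6
  x^2: 12 a_4 - 2 a_2 + a_1 + 2 a_0 = 0  ->  12 a_4 = 2 a_2 - a_1 - 2 a_0 = 5  ->  a_4 = 5/12
  x^3: 20 a_5 - 3 a_3 + a_2 + 2 a_1 = 0  ->  20 a_5 = 3 a_3 - a_2 - 2 a_1 = 5/2  ->  a_5 = 1/8
  x^4: 30 a_6 - 4 a_4 + a_3 + 2 a_2 = 0  ->  30 a_6 = 4 a_4 - a_3 - 2 a_2 = 3/2  ->  a_6 = 1/20
Truncated series: y(x) = -2 - x + (1/6) x^3 + (5/12) x^4 + (1/8) x^5 + (1/20) x^6 + O(x^7).

a_0 = -2; a_1 = -1; a_2 = 0; a_3 = 1/6; a_4 = 5/12; a_5 = 1/8; a_6 = 1/20


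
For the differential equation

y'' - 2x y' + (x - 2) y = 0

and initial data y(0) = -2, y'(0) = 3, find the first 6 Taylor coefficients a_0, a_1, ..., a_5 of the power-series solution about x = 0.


Ansatz: y(x) = sum_{n>=0} a_n x^n, so y'(x) = sum_{n>=1} n a_n x^(n-1) and y''(x) = sum_{n>=2} n(n-1) a_n x^(n-2).
Substitute into P(x) y'' + Q(x) y' + R(x) y = 0 with P(x) = 1, Q(x) = -2x, R(x) = x - 2, and match powers of x.
Initial conditions: a_0 = -2, a_1 = 3.
Setting the coefficient of each power of x to zero and solving order by order (substituting the coefficients already found):
  x^0: 2 a_2 - 2 a_0 = 0  ->  2 a_2 = 2 a_0 = -4  ->  a_2 = -2
  x^1: 6 a_3 - 4 a_1 + a_0 = 0  ->  6 a_3 = 4 a_1 - a_0 = 14  ->  a_3 = 7/3
  x^2: 12 a_4 - 6 a_2 + a_1 = 0  ->  12 a_4 = 6 a_2 - a_1 = -15  ->  a_4 = -5/4
  x^3: 20 a_5 - 8 a_3 + a_2 = 0  ->  20 a_5 = 8 a_3 - a_2 = 62/3  ->  a_5 = 31/30
Truncated series: y(x) = -2 + 3 x - 2 x^2 + (7/3) x^3 - (5/4) x^4 + (31/30) x^5 + O(x^6).

a_0 = -2; a_1 = 3; a_2 = -2; a_3 = 7/3; a_4 = -5/4; a_5 = 31/30


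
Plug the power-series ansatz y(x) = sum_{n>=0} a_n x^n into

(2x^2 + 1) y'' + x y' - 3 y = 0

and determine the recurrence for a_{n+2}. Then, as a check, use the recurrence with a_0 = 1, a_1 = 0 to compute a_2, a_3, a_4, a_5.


Substitute y = sum_n a_n x^n.
(1 + 2 x^2) y'' contributes (n+2)(n+1) a_{n+2} + 2 n(n-1) a_n at x^n.
x y'(x) contributes n a_n at x^n.
-3 y(x) contributes -3 a_n at x^n.
Matching x^n: (n+2)(n+1) a_{n+2} + (2 n(n-1) + n - 3) a_n = 0.
Thus a_{n+2} = (-2 n(n-1) - n + 3) / ((n+1)(n+2)) * a_n.

Check with a_0 = 1, a_1 = 0 (apply the recurrence for n = 0, 1, 2, 3): a_0 = 1, a_1 = 0, a_2 = 3/2, a_3 = 0, a_4 = -3/8, a_5 = 0.

a_(n+2) = (-2 n(n-1) - n + 3) / ((n+1)(n+2)) * a_n; check: a_0 = 1, a_1 = 0, a_2 = 3/2, a_3 = 0, a_4 = -3/8, a_5 = 0


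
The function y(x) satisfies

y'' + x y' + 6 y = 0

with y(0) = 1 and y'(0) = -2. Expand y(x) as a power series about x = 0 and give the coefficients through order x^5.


Ansatz: y(x) = sum_{n>=0} a_n x^n, so y'(x) = sum_{n>=1} n a_n x^(n-1) and y''(x) = sum_{n>=2} n(n-1) a_n x^(n-2).
Substitute into P(x) y'' + Q(x) y' + R(x) y = 0 with P(x) = 1, Q(x) = x, R(x) = 6, and match powers of x.
Initial conditions: a_0 = 1, a_1 = -2.
Setting the coefficient of each power of x to zero and solving order by order (substituting the coefficients already found):
  x^0: 2 a_2 + 6 a_0 = 0  ->  2 a_2 = -6 a_0 = -6  ->  a_2 = -3
  x^1: 6 a_3 + 7 a_1 = 0  ->  6 a_3 = -7 a_1 = 14  ->  a_3 = 7/3
  x^2: 12 a_4 + 8 a_2 = 0  ->  12 a_4 = -8 a_2 = 24  ->  a_4 = 2
  x^3: 20 a_5 + 9 a_3 = 0  ->  20 a_5 = -9 a_3 = -21  ->  a_5 = -21/20
Truncated series: y(x) = 1 - 2 x - 3 x^2 + (7/3) x^3 + 2 x^4 - (21/20) x^5 + O(x^6).

a_0 = 1; a_1 = -2; a_2 = -3; a_3 = 7/3; a_4 = 2; a_5 = -21/20


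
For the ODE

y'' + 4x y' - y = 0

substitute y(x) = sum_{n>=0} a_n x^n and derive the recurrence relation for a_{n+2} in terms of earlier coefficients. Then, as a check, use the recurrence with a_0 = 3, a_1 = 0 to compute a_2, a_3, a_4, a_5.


Substitute y = sum_n a_n x^n.
y''(x) has coefficient (n+2)(n+1) a_{n+2} at x^n;
4 x y'(x) has coefficient 4 n a_n at x^n (shift);
-y(x) has coefficient -1 a_n at x^n.
Matching x^n: (n+2)(n+1) a_{n+2} + (4n - 1) a_n = 0.
Thus a_{n+2} = (-4n + 1) / ((n+1)(n+2)) * a_n.

Check with a_0 = 3, a_1 = 0 (apply the recurrence for n = 0, 1, 2, 3): a_0 = 3, a_1 = 0, a_2 = 3/2, a_3 = 0, a_4 = -7/8, a_5 = 0.

a_(n+2) = (-4n + 1) / ((n+1)(n+2)) * a_n; check: a_0 = 3, a_1 = 0, a_2 = 3/2, a_3 = 0, a_4 = -7/8, a_5 = 0


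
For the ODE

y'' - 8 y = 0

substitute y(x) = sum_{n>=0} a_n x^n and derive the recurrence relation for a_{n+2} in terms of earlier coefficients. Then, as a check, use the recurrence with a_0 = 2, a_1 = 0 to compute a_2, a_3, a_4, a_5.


Substitute y = sum_n a_n x^n into y'' + (const) y = 0.
y''(x) = sum_{n>=0} (n+2)(n+1) a_{n+2} x^n.
The ODE becomes sum_n [(n+2)(n+1) a_{n+2} - 8 a_n] x^n = 0.
Setting each coefficient to zero gives the recurrence:
  (n+2)(n+1) a_{n+2} - 8 a_n = 0,
  a_{n+2} = 8 / ((n+1)(n+2)) a_n.

Check with a_0 = 2, a_1 = 0 (apply the recurrence for n = 0, 1, 2, 3): a_0 = 2, a_1 = 0, a_2 = 8, a_3 = 0, a_4 = 16/3, a_5 = 0.

a_{n+2} = 8/((n+1)(n+2)) * a_n; check: a_0 = 2, a_1 = 0, a_2 = 8, a_3 = 0, a_4 = 16/3, a_5 = 0


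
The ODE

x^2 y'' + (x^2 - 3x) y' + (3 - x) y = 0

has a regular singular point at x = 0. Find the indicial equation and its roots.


Divide by x^2 to reach normal form y'' + P_1(x) y' + P_2(x) y = 0 with P_1(x) = 1 - 3/x and P_2(x) = -1/x + 3/x^2.
x = 0 is a singular point because the y'-coefficient 1 - 3/x has a pole at x = 0 and the y-coefficient -1/x + 3/x^2 has a pole at x = 0.
It is a regular singular point because x P_1(x) = p(x) = x - 3 and x^2 P_2(x) = q(x) = 3 - x are polynomials, hence analytic at x = 0.
p(0) = -3,  q(0) = 3.
Indicial equation: r(r-1) + p(0) r + q(0) = 0, i.e. r^2 + (p(0) - 1) r + q(0) = 0, i.e. r^2 - 4 r + 3 = 0.
Discriminant: (-4)^2 - 4(3) = 4, so r = (4 ± 2)/2.
Solving: r_1 = 3, r_2 = 1.

indicial: r^2 - 4 r + 3 = 0; roots r_1 = 3, r_2 = 1


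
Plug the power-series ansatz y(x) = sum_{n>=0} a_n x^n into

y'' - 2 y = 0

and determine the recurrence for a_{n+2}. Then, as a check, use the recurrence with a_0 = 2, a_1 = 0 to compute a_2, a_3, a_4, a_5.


Substitute y = sum_n a_n x^n into y'' + (const) y = 0.
y''(x) = sum_{n>=0} (n+2)(n+1) a_{n+2} x^n.
The ODE becomes sum_n [(n+2)(n+1) a_{n+2} - 2 a_n] x^n = 0.
Setting each coefficient to zero gives the recurrence:
  (n+2)(n+1) a_{n+2} - 2 a_n = 0,
  a_{n+2} = 2 / ((n+1)(n+2)) a_n.

Check with a_0 = 2, a_1 = 0 (apply the recurrence for n = 0, 1, 2, 3): a_0 = 2, a_1 = 0, a_2 = 2, a_3 = 0, a_4 = 1/3, a_5 = 0.

a_{n+2} = 2/((n+1)(n+2)) * a_n; check: a_0 = 2, a_1 = 0, a_2 = 2, a_3 = 0, a_4 = 1/3, a_5 = 0


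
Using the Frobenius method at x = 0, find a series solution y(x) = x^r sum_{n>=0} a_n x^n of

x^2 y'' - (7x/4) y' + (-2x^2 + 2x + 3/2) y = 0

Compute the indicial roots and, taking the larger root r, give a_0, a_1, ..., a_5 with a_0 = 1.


Write in Frobenius form y'' + (p(x)/x) y' + (q(x)/x^2) y = 0:
  p(x) = -7/4,  q(x) = -2x^2 + 2x + 3/2.
Indicial equation: r(r-1) + (-7/4) r + (3/2) = 0 -> roots r_1 = 2, r_2 = 3/4.
Take r = r_1 = 2. Let y(x) = x^r sum_{n>=0} a_n x^n with a_0 = 1.
Substitute y = x^r sum a_n x^n and match x^{r+n}. The recurrence is
  D(n) a_n + 2 a_{n-1} - 2 a_{n-2} = 0,  where D(n) = (r+n)(r+n-1) + (-7/4)(r+n) + (3/2).
  a_n = [-2 a_{n-1} + 2 a_{n-2}] / D(n).
Since the indicial polynomial factors as (r - r_1)(r - r_2), D(n) = (r_1 + n - r_1)(r_1 + n - r_2) = n(n + 5/4).
Evaluating step by step (a_0 = 1):
  n = 1: D(1) = 1(1 + 5/4) = 9/4; numerator = -2(1) = -2; a_1 = (-2)/(9/4) = -8/9
  n = 2: D(2) = 2(2 + 5/4) = 13/2; numerator = -2(-8/9) + 2(1) = 34/9; a_2 = (34/9)/(13/2) = 68/117
  n = 3: D(3) = 3(3 + 5/4) = 51/4; numerator = -2(68/117) + 2(-8/9) = -344/117; a_3 = (-344/117)/(51/4) = -1376/5967
  n = 4: D(4) = 4(4 + 5/4) = 21; numerator = -2(-1376/5967) + 2(68/117) = 9688/5967; a_4 = (9688/5967)/(21) = 1384/17901
  n = 5: D(5) = 5(5 + 5/4) = 125/4; numerator = -2(1384/17901) + 2(-1376/5967) = -848/1377; a_5 = (-848/1377)/(125/4) = -3392/172125

r = 2; a_0 = 1; a_1 = -8/9; a_2 = 68/117; a_3 = -1376/5967; a_4 = 1384/17901; a_5 = -3392/172125


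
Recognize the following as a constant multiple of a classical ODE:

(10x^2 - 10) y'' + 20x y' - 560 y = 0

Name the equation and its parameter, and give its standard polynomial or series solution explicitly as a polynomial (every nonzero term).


All three coefficients share the factor -10; dividing through by -10 gives  (1 - x^2) y'' - 2x y' + 56 y = 0.
This matches the Legendre equation (1 - x^2) y'' - 2x y' + n(n+1) y = 0 (note the -2x y' term) with n(n+1) = 56, so n = 7; the polynomial solution is P_7(x).
With y = sum_k a_k x^k, matching x^k gives (k+2)(k+1) a_{k+2} = [k(k+1) - n(n+1)] a_k = (k - 7)(k + 8) a_k. The right side vanishes at k = 7, so the series with the parity of 7 terminates at degree 7.
Standard normalization (P_n(1) = 1): leading coefficient (2n)!/(2^n (n!)^2) = 87178291200/(128*25401600) = 429/16, so a_7 = 429/16. Work downward with a_k = (k+1)(k+2) a_{k+2} / ((k - 7)(k + 8)):
  a_5 = (6)(7)(429/16) / ((5 - 7)(5 + 8)) = (9009/8)/(-26) = -693/16
  a_3 = (4)(5)(-693/16) / ((3 - 7)(3 + 8)) = (-3465/4)/(-44) = 315/16
  a_1 = (2)(3)(315/16) / ((1 - 7)(1 + 8)) = (945/8)/(-54) = -35/16
Hence P_7(x) = 429 x^7/16 - 693 x^5/16 + 315 x^3/16 - 35 x/16.

P_7(x); series = 429 x^7/16 - 693 x^5/16 + 315 x^3/16 - 35 x/16


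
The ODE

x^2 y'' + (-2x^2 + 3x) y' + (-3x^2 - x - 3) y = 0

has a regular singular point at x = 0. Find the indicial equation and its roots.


Divide by x^2 to reach normal form y'' + P_1(x) y' + P_2(x) y = 0 with P_1(x) = -2 + 3/x and P_2(x) = -3 - 1/x - 3/x^2.
x = 0 is a singular point because the y'-coefficient -2 + 3/x has a pole at x = 0 and the y-coefficient -3 - 1/x - 3/x^2 has a pole at x = 0.
It is a regular singular point because x P_1(x) = p(x) = 3 - 2x and x^2 P_2(x) = q(x) = -3x^2 - x - 3 are polynomials, hence analytic at x = 0.
p(0) = 3,  q(0) = -3.
Indicial equation: r(r-1) + p(0) r + q(0) = 0, i.e. r^2 + (p(0) - 1) r + q(0) = 0, i.e. r^2 + 2 r - 3 = 0.
Discriminant: (2)^2 - 4(-3) = 16, so r = (-2 ± 4)/2.
Solving: r_1 = 1, r_2 = -3.

indicial: r^2 + 2 r - 3 = 0; roots r_1 = 1, r_2 = -3
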